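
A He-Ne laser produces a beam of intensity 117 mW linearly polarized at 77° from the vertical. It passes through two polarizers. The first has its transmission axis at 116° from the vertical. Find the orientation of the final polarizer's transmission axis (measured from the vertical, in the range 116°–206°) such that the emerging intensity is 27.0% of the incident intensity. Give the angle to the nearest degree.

I₁ = I₀ cos²(116° − 77°) = I₀ cos²(39°) = 0.604 I₀.
Need I₂/I₀ = 0.27, so cos²(θ − 116°) = 0.27 / 0.604 = 0.4471.
θ − 116° = arccos(√0.4471) = 48.0°, giving θ ≈ 116 + 48.0 = 164.0°.

θ ≈ 164°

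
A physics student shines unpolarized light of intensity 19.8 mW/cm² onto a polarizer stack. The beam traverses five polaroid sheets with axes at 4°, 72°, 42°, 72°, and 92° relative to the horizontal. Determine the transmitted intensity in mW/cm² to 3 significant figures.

Unpolarized light through the first polarizer → I₁ = 19.8 mW/cm²/2 = 9.9 mW/cm², polarized at 4°.
I₂ = I₁ · cos²(68°) = 9.9 · 0.1403 = 1.389 mW/cm².
I₃ = I₂ · cos²(30°) = 1.389 · 0.75 = 1.042 mW/cm².
I₄ = I₃ · cos²(30°) = 1.042 · 0.75 = 0.7815 mW/cm².
I₅ = I₄ · cos²(20°) = 0.7815 · 0.883 = 0.69 mW/cm².

I ≈ 0.690 mW/cm²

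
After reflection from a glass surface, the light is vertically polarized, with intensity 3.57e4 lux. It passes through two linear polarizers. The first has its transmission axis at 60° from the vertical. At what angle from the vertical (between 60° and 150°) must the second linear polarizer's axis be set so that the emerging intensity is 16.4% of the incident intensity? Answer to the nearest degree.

I₁ = I₀ cos²(60° − 0°) = I₀ cos²(60°) = 0.25 I₀.
Need I₂/I₀ = 0.164, so cos²(θ − 60°) = 0.164 / 0.25 = 0.656.
θ − 60° = arccos(√0.656) = 35.9°, giving θ ≈ 60 + 35.9 = 95.9°.

θ ≈ 96°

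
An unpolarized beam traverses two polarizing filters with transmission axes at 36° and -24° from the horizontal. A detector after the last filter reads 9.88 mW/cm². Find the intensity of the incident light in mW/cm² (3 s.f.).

Unpolarized light through the first polarizer → I₁ = ½ I₀, now polarized at 36°.
I₂ = I₁ cos²(-24° − 36°) = 0.5 I₀ · cos²(60°) = 0.125 I₀.
So 9.88 mW/cm² = 0.125 I₀, giving I₀ = 9.88/0.125 = 79.04 mW/cm².

I₀ ≈ 79.0 mW/cm²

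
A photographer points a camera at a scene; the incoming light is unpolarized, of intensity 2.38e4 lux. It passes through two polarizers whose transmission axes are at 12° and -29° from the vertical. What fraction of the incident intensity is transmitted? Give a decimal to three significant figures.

Unpolarized light through the first polarizer → I₁ = 2.38e4 lux/2 = 1.19e+04 lux, polarized at 12°.
I₂ = I₁ · cos²(41°) = 1.19e+04 · 0.5696 = 6778 lux.
Transmitted fraction = 0.2848.

I/I₀ ≈ 0.285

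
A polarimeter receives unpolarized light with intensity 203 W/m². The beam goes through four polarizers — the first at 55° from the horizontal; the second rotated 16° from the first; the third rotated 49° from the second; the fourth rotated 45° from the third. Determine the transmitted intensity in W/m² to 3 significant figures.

Unpolarized light through the first polarizer → I₁ = 203 W/m²/2 = 101.5 W/m², polarized at 55°.
I₂ = I₁ · cos²(16°) = 101.5 · 0.924 = 93.79 W/m².
I₃ = I₂ · cos²(49°) = 93.79 · 0.4304 = 40.37 W/m².
I₄ = I₃ · cos²(45°) = 40.37 · 0.5 = 20.18 W/m².

I ≈ 20.2 W/m²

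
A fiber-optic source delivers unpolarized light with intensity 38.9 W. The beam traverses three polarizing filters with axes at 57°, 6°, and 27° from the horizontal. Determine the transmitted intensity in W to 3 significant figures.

Unpolarized light through the first polarizer → I₁ = 38.9 W/2 = 19.45 W, polarized at 57°.
I₂ = I₁ · cos²(51°) = 19.45 · 0.396 = 7.703 W.
I₃ = I₂ · cos²(21°) = 7.703 · 0.8716 = 6.714 W.

I ≈ 6.71 W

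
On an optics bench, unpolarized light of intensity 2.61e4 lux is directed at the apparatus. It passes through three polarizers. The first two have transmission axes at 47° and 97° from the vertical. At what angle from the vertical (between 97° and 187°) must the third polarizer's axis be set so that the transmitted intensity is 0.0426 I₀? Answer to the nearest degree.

Unpolarized light through the first polarizer → I₁ = ½ I₀, now polarized at 47°.
I₂ = I₁ cos²(97° − 47°) = 0.5 I₀ · cos²(50°) = 0.2066 I₀.
Need I₃/I₀ = 0.0426, so cos²(θ − 97°) = 0.0426 / 0.2066 = 0.2062.
θ − 97° = arccos(√0.2062) = 63.0°, giving θ ≈ 97 + 63.0 = 160.0°.

θ ≈ 160°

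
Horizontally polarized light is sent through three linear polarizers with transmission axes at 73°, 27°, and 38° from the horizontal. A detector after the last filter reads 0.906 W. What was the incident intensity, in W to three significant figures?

By Malus's law, I₁ = I₀ cos²(73° − 0°) = I₀ cos²(73°) = 0.08548 I₀.
I₂ = I₁ cos²(27° − 73°) = 0.08548 I₀ · cos²(46°) = 0.04125 I₀.
I₃ = I₂ cos²(38° − 27°) = 0.04125 I₀ · cos²(11°) = 0.03975 I₀.
So 0.906 W = 0.03975 I₀, giving I₀ = 0.906/0.03975 = 22.79 W.

I₀ ≈ 22.8 W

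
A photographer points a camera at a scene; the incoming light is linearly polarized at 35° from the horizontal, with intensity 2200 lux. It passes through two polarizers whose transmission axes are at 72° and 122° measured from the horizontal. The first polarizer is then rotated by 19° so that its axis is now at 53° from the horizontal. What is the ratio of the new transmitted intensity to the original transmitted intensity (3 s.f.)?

I_new/I_old ≈ 0.441

Before rotation:
I₁ = I₀ cos²(72° − 35°) = I₀ cos²(37°) = 0.6378 I₀.
I₂ = I₁ cos²(122° − 72°) = 0.6378 I₀ · cos²(50°) = 0.2635 I₀.
After rotation:
I₁ = I₀ cos²(53° − 35°) = I₀ cos²(18°) = 0.9045 I₀.
I₂ = I₁ cos²(122° − 53°) = 0.9045 I₀ · cos²(69°) = 0.1162 I₀.
Ratio = 0.1162 / 0.2635 = 0.4408.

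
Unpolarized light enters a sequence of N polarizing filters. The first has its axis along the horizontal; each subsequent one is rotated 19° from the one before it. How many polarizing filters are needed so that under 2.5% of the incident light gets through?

First polarizer halves the unpolarized light: factor 1/2.
Each further stage multiplies by cos²(19°) = 0.894.
After N polarizers: T = 0.5·0.894^(N−1). Require T < 0.025 ⇒ N−1 > ln(0.025/0.5)/ln(0.894) = 26.74, so N−1 ≥ 27 and N = 28.
Check: N=28 gives T = 0.02427 < 0.025; N=27 gives T = 0.02715.

N = 28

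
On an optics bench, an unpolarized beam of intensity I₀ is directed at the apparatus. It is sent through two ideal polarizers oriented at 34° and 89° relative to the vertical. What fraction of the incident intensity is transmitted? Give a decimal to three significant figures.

Unpolarized light through the first polarizer → I₁ = ½ I₀, now polarized at 34°.
I₂ = I₁ cos²(89° − 34°) = 0.5 I₀ · cos²(55°) = 0.1645 I₀.
Transmitted fraction = 0.1645.

≈ 0.164 I₀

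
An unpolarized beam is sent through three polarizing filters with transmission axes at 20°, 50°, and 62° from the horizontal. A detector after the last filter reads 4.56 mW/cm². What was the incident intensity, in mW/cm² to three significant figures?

I₀ ≈ 12.7 mW/cm²

Unpolarized light through the first polarizer → I₁ = ½ I₀, now polarized at 20°.
I₂ = I₁ cos²(50° − 20°) = 0.5 I₀ · cos²(30°) = 0.375 I₀.
I₃ = I₂ cos²(62° − 50°) = 0.375 I₀ · cos²(12°) = 0.3588 I₀.
So 4.56 mW/cm² = 0.3588 I₀, giving I₀ = 4.56/0.3588 = 12.71 mW/cm².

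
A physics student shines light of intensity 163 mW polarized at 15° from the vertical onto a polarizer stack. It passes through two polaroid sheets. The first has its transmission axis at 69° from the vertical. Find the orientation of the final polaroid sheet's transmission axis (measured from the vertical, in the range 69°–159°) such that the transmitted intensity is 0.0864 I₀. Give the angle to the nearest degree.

θ ≈ 129°

By Malus's law, I₁ = I₀ cos²(69° − 15°) = I₀ cos²(54°) = 0.3455 I₀.
Need I₂/I₀ = 0.0864, so cos²(θ − 69°) = 0.0864 / 0.3455 = 0.2501.
θ − 69° = arccos(√0.2501) = 60.0°, giving θ ≈ 69 + 60.0 = 129.0°.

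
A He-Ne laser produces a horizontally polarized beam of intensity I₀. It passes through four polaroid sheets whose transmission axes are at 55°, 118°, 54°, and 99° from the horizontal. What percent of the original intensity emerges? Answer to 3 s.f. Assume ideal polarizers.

≈ 0.652%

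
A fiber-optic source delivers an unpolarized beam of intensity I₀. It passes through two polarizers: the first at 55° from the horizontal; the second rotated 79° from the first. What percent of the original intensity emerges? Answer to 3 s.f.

Unpolarized light through the first polarizer → I₁ = ½ I₀, now polarized at 55°.
I₂ = I₁ cos²(79°) = 0.5 · 0.03641 I₀ = 0.0182 I₀.
That is 1.82% of the incident intensity.

≈ 1.82%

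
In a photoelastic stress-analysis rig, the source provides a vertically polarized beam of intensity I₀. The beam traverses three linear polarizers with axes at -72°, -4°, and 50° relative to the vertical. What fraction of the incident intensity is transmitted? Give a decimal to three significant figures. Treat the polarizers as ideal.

≈ 0.00463 I₀

I₁ = I₀ cos²(-72° − 0°) = I₀ cos²(72°) = 0.09549 I₀.
I₂ = I₁ cos²(-4° + 72°) = 0.09549 I₀ · cos²(68°) = 0.0134 I₀.
I₃ = I₂ cos²(50° + 4°) = 0.0134 I₀ · cos²(54°) = 0.00463 I₀.
Transmitted fraction = 0.00463.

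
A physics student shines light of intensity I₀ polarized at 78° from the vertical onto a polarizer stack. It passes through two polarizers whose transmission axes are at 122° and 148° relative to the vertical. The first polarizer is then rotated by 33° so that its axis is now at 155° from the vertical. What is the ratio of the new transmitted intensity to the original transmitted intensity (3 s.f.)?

Before rotation:
I₁ = I₀ cos²(122° − 78°) = I₀ cos²(44°) = 0.5174 I₀.
I₂ = I₁ cos²(148° − 122°) = 0.5174 I₀ · cos²(26°) = 0.418 I₀.
After rotation:
I₁ = I₀ cos²(155° − 78°) = I₀ cos²(77°) = 0.0506 I₀.
I₂ = I₁ cos²(148° − 155°) = 0.0506 I₀ · cos²(7°) = 0.04985 I₀.
Ratio = 0.04985 / 0.418 = 0.1193.

I_new/I_old ≈ 0.119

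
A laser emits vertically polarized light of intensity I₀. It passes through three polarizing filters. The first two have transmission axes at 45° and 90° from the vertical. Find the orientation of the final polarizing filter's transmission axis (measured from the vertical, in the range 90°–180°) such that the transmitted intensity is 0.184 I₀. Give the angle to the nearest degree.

θ ≈ 121°

I₁ = I₀ cos²(45° − 0°) = I₀ cos²(45°) = 0.5 I₀.
I₂ = I₁ cos²(90° − 45°) = 0.5 I₀ · cos²(45°) = 0.25 I₀.
Need I₃/I₀ = 0.184, so cos²(θ − 90°) = 0.184 / 0.25 = 0.736.
θ − 90° = arccos(√0.736) = 30.9°, giving θ ≈ 90 + 30.9 = 120.9°.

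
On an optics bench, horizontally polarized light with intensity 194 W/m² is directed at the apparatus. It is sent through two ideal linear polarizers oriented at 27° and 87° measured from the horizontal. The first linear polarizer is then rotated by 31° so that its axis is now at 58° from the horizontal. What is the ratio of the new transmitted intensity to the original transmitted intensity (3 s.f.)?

Before rotation:
I₁ = I₀ cos²(27° − 0°) = I₀ cos²(27°) = 0.7939 I₀.
I₂ = I₁ cos²(87° − 27°) = 0.7939 I₀ · cos²(60°) = 0.1985 I₀.
After rotation:
I₁ = I₀ cos²(58° − 0°) = I₀ cos²(58°) = 0.2808 I₀.
I₂ = I₁ cos²(87° − 58°) = 0.2808 I₀ · cos²(29°) = 0.2148 I₀.
Ratio = 0.2148 / 0.1985 = 1.082.

I_new/I_old ≈ 1.08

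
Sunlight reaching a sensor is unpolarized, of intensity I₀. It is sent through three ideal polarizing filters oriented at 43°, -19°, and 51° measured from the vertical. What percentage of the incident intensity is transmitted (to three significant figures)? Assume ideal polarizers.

Unpolarized light through the first polarizer → I₁ = ½ I₀, now polarized at 43°.
I₂ = I₁ cos²(-19° − 43°) = 0.5 I₀ · cos²(62°) = 0.1102 I₀.
I₃ = I₂ cos²(51° + 19°) = 0.1102 I₀ · cos²(70°) = 0.01289 I₀.
That is 1.289% of the incident intensity.

≈ 1.29%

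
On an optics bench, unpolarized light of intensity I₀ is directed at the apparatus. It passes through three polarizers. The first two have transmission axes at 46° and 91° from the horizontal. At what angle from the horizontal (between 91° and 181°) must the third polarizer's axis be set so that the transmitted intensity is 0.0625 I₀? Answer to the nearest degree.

θ ≈ 151°

Unpolarized light through the first polarizer → I₁ = ½ I₀, now polarized at 46°.
I₂ = I₁ cos²(91° − 46°) = 0.5 I₀ · cos²(45°) = 0.25 I₀.
Need I₃/I₀ = 0.0625, so cos²(θ − 91°) = 0.0625 / 0.25 = 0.25.
θ − 91° = arccos(√0.25) = 60.0°, giving θ ≈ 91 + 60.0 = 151.0°.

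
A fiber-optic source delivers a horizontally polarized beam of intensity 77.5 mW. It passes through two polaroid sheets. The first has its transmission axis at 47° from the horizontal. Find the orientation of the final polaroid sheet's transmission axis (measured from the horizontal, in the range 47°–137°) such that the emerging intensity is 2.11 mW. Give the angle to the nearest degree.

By Malus's law, I₁ = I₀ cos²(47° − 0°) = I₀ cos²(47°) = 0.4651 I₀.
Target fraction: 2.11 / 77.5 mW = 0.02723 of I₀.
Need I₂/I₀ = 0.02723, so cos²(θ − 47°) = 0.02723 / 0.4651 = 0.05853.
θ − 47° = arccos(√0.05853) = 76.0°, giving θ ≈ 47 + 76.0 = 123.0°.

θ ≈ 123°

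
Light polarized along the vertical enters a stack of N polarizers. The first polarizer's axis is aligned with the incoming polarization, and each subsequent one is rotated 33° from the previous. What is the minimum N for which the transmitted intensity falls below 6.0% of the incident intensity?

N = 9

First polarizer is aligned with the polarization: full transmission.
Each further stage multiplies by cos²(33°) = 0.7034.
After N polarizers: T = 0.7034^(N−1). Require T < 0.060 ⇒ N−1 > ln(0.060)/ln(0.7034) = 8.00, so N−1 ≥ 8 and N = 9.
Check: N=9 gives T = 0.0599 < 0.060; N=8 gives T = 0.08517.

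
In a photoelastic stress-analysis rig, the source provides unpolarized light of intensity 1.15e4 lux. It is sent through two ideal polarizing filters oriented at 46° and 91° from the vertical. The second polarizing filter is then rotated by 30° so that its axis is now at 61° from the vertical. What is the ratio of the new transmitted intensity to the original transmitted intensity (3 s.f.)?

Before rotation:
Unpolarized light through the first polarizer → I₁ = ½ I₀, now polarized at 46°.
I₂ = I₁ cos²(91° − 46°) = 0.5 I₀ · cos²(45°) = 0.25 I₀.
After rotation:
Unpolarized light through the first polarizer → I₁ = ½ I₀, now polarized at 46°.
I₂ = I₁ cos²(61° − 46°) = 0.5 I₀ · cos²(15°) = 0.4665 I₀.
Ratio = 0.4665 / 0.25 = 1.866.

I_new/I_old ≈ 1.87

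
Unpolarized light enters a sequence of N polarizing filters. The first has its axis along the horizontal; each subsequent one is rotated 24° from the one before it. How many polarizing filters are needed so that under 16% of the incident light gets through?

N = 8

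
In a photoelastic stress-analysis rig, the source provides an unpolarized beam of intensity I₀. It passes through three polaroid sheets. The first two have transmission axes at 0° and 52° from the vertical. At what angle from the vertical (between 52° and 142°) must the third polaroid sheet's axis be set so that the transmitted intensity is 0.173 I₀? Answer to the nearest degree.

θ ≈ 69°

Unpolarized light through the first polarizer → I₁ = ½ I₀, now polarized at 0°.
I₂ = I₁ cos²(52° − 0°) = 0.5 I₀ · cos²(52°) = 0.1895 I₀.
Need I₃/I₀ = 0.173, so cos²(θ − 52°) = 0.173 / 0.1895 = 0.9128.
θ − 52° = arccos(√0.9128) = 17.2°, giving θ ≈ 52 + 17.2 = 69.2°.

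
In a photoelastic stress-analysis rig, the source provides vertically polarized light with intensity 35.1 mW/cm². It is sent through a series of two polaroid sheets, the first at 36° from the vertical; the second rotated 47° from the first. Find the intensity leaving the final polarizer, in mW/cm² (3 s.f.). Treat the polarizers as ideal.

I₁ = 35.1 mW/cm² · cos²(36°) = 22.97 mW/cm².
I₂ = I₁ · cos²(47°) = 22.97 · 0.4651 = 10.69 mW/cm².

I ≈ 10.7 mW/cm²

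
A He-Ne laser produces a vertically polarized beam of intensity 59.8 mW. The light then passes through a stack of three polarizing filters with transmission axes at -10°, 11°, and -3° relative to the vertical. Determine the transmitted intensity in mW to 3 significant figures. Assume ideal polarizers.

I ≈ 47.6 mW

I₁ = 59.8 mW · cos²(10°) = 58 mW.
I₂ = I₁ · cos²(21°) = 58 · 0.8716 = 50.55 mW.
I₃ = I₂ · cos²(14°) = 50.55 · 0.9415 = 47.59 mW.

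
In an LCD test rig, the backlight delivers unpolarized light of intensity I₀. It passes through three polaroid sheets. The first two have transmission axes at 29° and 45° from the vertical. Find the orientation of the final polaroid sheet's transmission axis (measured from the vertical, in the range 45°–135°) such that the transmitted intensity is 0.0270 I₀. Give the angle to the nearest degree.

θ ≈ 121°

Unpolarized light through the first polarizer → I₁ = ½ I₀, now polarized at 29°.
I₂ = I₁ cos²(45° − 29°) = 0.5 I₀ · cos²(16°) = 0.462 I₀.
Need I₃/I₀ = 0.027, so cos²(θ − 45°) = 0.027 / 0.462 = 0.05844.
θ − 45° = arccos(√0.05844) = 76.0°, giving θ ≈ 45 + 76.0 = 121.0°.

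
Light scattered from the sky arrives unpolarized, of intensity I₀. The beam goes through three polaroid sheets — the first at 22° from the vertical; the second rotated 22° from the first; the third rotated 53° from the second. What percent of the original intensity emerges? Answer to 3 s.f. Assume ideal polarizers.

≈ 15.6%

Unpolarized light through the first polarizer → I₁ = ½ I₀, now polarized at 22°.
I₂ = I₁ cos²(22°) = 0.5 · 0.8597 I₀ = 0.4298 I₀.
I₃ = I₂ cos²(53°) = 0.4298 · 0.3622 I₀ = 0.1557 I₀.
That is 15.57% of the incident intensity.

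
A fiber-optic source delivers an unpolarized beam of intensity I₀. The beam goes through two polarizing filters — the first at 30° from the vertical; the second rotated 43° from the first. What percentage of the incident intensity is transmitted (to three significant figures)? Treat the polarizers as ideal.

≈ 26.7%

Unpolarized light through the first polarizer → I₁ = ½ I₀, now polarized at 30°.
I₂ = I₁ cos²(43°) = 0.5 · 0.5349 I₀ = 0.2674 I₀.
That is 26.74% of the incident intensity.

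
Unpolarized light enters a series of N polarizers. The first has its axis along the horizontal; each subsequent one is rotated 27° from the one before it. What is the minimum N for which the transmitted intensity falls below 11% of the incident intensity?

N = 8

First polarizer halves the unpolarized light: factor 1/2.
Each further stage multiplies by cos²(27°) = 0.7939.
After N polarizers: T = 0.5·0.7939^(N−1). Require T < 0.11 ⇒ N−1 > ln(0.11/0.5)/ln(0.7939) = 6.56, so N−1 ≥ 7 and N = 8.
Check: N=8 gives T = 0.09938 < 0.11; N=7 gives T = 0.1252.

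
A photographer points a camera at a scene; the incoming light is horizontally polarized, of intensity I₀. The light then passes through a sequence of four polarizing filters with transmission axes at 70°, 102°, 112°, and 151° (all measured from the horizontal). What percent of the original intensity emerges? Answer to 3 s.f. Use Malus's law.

≈ 4.93%

By Malus's law, I₁ = I₀ cos²(70° − 0°) = I₀ cos²(70°) = 0.117 I₀.
I₂ = I₁ cos²(102° − 70°) = 0.117 I₀ · cos²(32°) = 0.08413 I₀.
I₃ = I₂ cos²(112° − 102°) = 0.08413 I₀ · cos²(10°) = 0.08159 I₀.
I₄ = I₃ cos²(151° − 112°) = 0.08159 I₀ · cos²(39°) = 0.04928 I₀.
That is 4.928% of the incident intensity.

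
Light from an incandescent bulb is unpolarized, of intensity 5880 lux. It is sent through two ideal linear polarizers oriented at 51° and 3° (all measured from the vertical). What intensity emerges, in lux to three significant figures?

Unpolarized light through the first polarizer → I₁ = 5880 lux/2 = 2940 lux, polarized at 51°.
I₂ = I₁ · cos²(48°) = 2940 · 0.4477 = 1316 lux.

I ≈ 1320 lux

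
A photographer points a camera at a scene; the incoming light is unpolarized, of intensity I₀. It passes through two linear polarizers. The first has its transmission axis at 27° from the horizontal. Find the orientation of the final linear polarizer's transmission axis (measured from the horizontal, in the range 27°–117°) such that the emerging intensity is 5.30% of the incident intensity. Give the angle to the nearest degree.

θ ≈ 98°

Unpolarized light through the first polarizer → I₁ = ½ I₀, now polarized at 27°.
Need I₂/I₀ = 0.053, so cos²(θ − 27°) = 0.053 / 0.5 = 0.106.
θ − 27° = arccos(√0.106) = 71.0°, giving θ ≈ 27 + 71.0 = 98.0°.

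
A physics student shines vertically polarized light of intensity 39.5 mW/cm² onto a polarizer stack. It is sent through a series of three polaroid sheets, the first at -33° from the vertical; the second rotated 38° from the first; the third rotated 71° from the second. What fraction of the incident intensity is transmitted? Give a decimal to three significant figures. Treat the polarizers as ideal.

I₁ = 39.5 mW/cm² · cos²(33°) = 27.78 mW/cm².
I₂ = I₁ · cos²(38°) = 27.78 · 0.621 = 17.25 mW/cm².
I₃ = I₂ · cos²(71°) = 17.25 · 0.106 = 1.829 mW/cm².
Transmitted fraction = 0.04629.

I/I₀ ≈ 0.0463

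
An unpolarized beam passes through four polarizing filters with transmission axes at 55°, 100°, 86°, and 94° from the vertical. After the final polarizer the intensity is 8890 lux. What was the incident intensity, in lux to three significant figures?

Unpolarized light through the first polarizer → I₁ = ½ I₀, now polarized at 55°.
I₂ = I₁ cos²(100° − 55°) = 0.5 I₀ · cos²(45°) = 0.25 I₀.
I₃ = I₂ cos²(86° − 100°) = 0.25 I₀ · cos²(14°) = 0.2354 I₀.
I₄ = I₃ cos²(94° − 86°) = 0.2354 I₀ · cos²(8°) = 0.2308 I₀.
So 8890 lux = 0.2308 I₀, giving I₀ = 8890/0.2308 = 3.852e+04 lux.

I₀ ≈ 3.85e4 lux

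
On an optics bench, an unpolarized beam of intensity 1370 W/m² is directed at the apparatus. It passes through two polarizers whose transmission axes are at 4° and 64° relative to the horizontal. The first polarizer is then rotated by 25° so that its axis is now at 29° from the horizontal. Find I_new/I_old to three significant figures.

Before rotation:
Unpolarized light through the first polarizer → I₁ = ½ I₀, now polarized at 4°.
I₂ = I₁ cos²(64° − 4°) = 0.5 I₀ · cos²(60°) = 0.125 I₀.
After rotation:
Unpolarized light through the first polarizer → I₁ = ½ I₀, now polarized at 29°.
I₂ = I₁ cos²(64° − 29°) = 0.5 I₀ · cos²(35°) = 0.3355 I₀.
Ratio = 0.3355 / 0.125 = 2.684.

I_new/I_old ≈ 2.68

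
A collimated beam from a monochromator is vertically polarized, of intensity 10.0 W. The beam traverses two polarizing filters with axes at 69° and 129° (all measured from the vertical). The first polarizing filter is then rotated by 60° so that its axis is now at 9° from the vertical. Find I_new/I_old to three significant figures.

I_new/I_old ≈ 7.60

Before rotation:
I₁ = I₀ cos²(69° − 0°) = I₀ cos²(69°) = 0.1284 I₀.
I₂ = I₁ cos²(129° − 69°) = 0.1284 I₀ · cos²(60°) = 0.03211 I₀.
After rotation:
I₁ = I₀ cos²(9° − 0°) = I₀ cos²(9°) = 0.9755 I₀.
Angle between axes 1 and 2: 60°. I₂ = 0.9755 I₀ · cos²(60°) = 0.2439 I₀.
Ratio = 0.2439 / 0.03211 = 7.596.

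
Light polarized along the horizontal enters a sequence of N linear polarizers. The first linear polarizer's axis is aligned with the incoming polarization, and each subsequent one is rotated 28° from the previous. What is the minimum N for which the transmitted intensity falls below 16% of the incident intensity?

First polarizer is aligned with the polarization: full transmission.
Each further stage multiplies by cos²(28°) = 0.7796.
After N polarizers: T = 0.7796^(N−1). Require T < 0.16 ⇒ N−1 > ln(0.16)/ln(0.7796) = 7.36, so N−1 ≥ 8 and N = 9.
Check: N=9 gives T = 0.1364 < 0.16; N=8 gives T = 0.175.

N = 9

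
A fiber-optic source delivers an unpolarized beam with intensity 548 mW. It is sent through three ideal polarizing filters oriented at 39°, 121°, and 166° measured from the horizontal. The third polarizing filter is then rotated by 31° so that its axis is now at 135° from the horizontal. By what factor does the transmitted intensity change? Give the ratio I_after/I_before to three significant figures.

I_new/I_old ≈ 1.88

Before rotation:
Unpolarized light through the first polarizer → I₁ = ½ I₀, now polarized at 39°.
I₂ = I₁ cos²(121° − 39°) = 0.5 I₀ · cos²(82°) = 0.009685 I₀.
I₃ = I₂ cos²(166° − 121°) = 0.009685 I₀ · cos²(45°) = 0.004842 I₀.
After rotation:
Unpolarized light through the first polarizer → I₁ = ½ I₀, now polarized at 39°.
I₂ = I₁ cos²(121° − 39°) = 0.5 I₀ · cos²(82°) = 0.009685 I₀.
I₃ = I₂ cos²(135° − 121°) = 0.009685 I₀ · cos²(14°) = 0.009118 I₀.
Ratio = 0.009118 / 0.004842 = 1.883.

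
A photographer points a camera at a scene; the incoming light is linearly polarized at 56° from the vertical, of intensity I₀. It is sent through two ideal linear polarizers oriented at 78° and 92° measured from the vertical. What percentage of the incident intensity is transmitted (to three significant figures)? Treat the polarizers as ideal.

By Malus's law, I₁ = I₀ cos²(78° − 56°) = I₀ cos²(22°) = 0.8597 I₀.
I₂ = I₁ cos²(92° − 78°) = 0.8597 I₀ · cos²(14°) = 0.8094 I₀.
That is 80.94% of the incident intensity.

≈ 80.9%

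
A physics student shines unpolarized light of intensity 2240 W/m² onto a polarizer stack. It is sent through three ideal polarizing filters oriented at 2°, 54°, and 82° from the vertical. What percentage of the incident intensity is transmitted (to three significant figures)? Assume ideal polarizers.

≈ 14.8%

Unpolarized light through the first polarizer → I₁ = 2240 W/m²/2 = 1120 W/m², polarized at 2°.
I₂ = I₁ · cos²(52°) = 1120 · 0.379 = 424.5 W/m².
I₃ = I₂ · cos²(28°) = 424.5 · 0.7796 = 331 W/m².
That is 14.77% of the incident intensity.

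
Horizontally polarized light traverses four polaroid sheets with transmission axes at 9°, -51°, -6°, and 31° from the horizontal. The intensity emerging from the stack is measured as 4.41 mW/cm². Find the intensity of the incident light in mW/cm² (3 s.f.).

I₁ = I₀ cos²(9° − 0°) = I₀ cos²(9°) = 0.9755 I₀.
I₂ = I₁ cos²(-51° − 9°) = 0.9755 I₀ · cos²(60°) = 0.2439 I₀.
I₃ = I₂ cos²(-6° + 51°) = 0.2439 I₀ · cos²(45°) = 0.1219 I₀.
I₄ = I₃ cos²(31° + 6°) = 0.1219 I₀ · cos²(37°) = 0.07778 I₀.
So 4.41 mW/cm² = 0.07778 I₀, giving I₀ = 4.41/0.07778 = 56.7 mW/cm².

I₀ ≈ 56.7 mW/cm²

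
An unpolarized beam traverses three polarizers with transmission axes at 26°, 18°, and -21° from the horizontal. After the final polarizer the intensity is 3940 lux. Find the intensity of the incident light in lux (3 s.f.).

I₀ ≈ 1.33e4 lux

Unpolarized light through the first polarizer → I₁ = ½ I₀, now polarized at 26°.
I₂ = I₁ cos²(18° − 26°) = 0.5 I₀ · cos²(8°) = 0.4903 I₀.
I₃ = I₂ cos²(-21° − 18°) = 0.4903 I₀ · cos²(39°) = 0.2961 I₀.
So 3940 lux = 0.2961 I₀, giving I₀ = 3940/0.2961 = 1.331e+04 lux.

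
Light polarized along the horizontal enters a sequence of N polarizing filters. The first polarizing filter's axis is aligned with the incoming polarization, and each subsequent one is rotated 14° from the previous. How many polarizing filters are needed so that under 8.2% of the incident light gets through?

N = 43

First polarizer is aligned with the polarization: full transmission.
Each further stage multiplies by cos²(14°) = 0.9415.
After N polarizers: T = 0.9415^(N−1). Require T < 0.082 ⇒ N−1 > ln(0.082)/ln(0.9415) = 41.47, so N−1 ≥ 42 and N = 43.
Check: N=43 gives T = 0.07942 < 0.082; N=42 gives T = 0.08436.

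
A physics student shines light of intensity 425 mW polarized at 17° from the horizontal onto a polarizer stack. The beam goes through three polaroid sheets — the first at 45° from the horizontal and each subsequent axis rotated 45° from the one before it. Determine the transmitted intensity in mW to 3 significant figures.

I₁ = 425 mW · cos²(28°) = 331.3 mW.
I₂ = I₁ · cos²(45°) = 331.3 · 0.5 = 165.7 mW.
I₃ = I₂ · cos²(45°) = 165.7 · 0.5 = 82.83 mW.

I ≈ 82.8 mW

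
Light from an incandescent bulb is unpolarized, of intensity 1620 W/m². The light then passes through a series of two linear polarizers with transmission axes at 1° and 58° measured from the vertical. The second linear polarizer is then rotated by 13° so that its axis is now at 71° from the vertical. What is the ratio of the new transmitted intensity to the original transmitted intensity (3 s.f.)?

Before rotation:
Unpolarized light through the first polarizer → I₁ = ½ I₀, now polarized at 1°.
I₂ = I₁ cos²(58° − 1°) = 0.5 I₀ · cos²(57°) = 0.1483 I₀.
After rotation:
Unpolarized light through the first polarizer → I₁ = ½ I₀, now polarized at 1°.
I₂ = I₁ cos²(71° − 1°) = 0.5 I₀ · cos²(70°) = 0.05849 I₀.
Ratio = 0.05849 / 0.1483 = 0.3944.

I_new/I_old ≈ 0.394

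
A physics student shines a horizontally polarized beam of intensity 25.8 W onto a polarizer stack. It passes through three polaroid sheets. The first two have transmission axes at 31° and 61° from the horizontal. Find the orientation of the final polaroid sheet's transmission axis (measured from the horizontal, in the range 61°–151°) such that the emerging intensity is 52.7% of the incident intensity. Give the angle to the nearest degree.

θ ≈ 73°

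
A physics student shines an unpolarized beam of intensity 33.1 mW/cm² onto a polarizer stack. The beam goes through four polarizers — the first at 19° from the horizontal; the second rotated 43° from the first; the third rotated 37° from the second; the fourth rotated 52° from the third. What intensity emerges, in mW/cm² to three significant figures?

I ≈ 2.14 mW/cm²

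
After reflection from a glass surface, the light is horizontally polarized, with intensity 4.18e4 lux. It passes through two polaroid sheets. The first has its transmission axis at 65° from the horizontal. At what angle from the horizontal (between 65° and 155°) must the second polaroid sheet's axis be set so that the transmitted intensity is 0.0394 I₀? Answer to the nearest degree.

I₁ = I₀ cos²(65° − 0°) = I₀ cos²(65°) = 0.1786 I₀.
Need I₂/I₀ = 0.0394, so cos²(θ − 65°) = 0.0394 / 0.1786 = 0.2206.
θ − 65° = arccos(√0.2206) = 62.0°, giving θ ≈ 65 + 62.0 = 127.0°.

θ ≈ 127°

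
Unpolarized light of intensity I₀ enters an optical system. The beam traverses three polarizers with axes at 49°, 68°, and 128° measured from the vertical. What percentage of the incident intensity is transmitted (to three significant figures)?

Unpolarized light through the first polarizer → I₁ = ½ I₀, now polarized at 49°.
I₂ = I₁ cos²(68° − 49°) = 0.5 I₀ · cos²(19°) = 0.447 I₀.
I₃ = I₂ cos²(128° − 68°) = 0.447 I₀ · cos²(60°) = 0.1118 I₀.
That is 11.18% of the incident intensity.

≈ 11.2%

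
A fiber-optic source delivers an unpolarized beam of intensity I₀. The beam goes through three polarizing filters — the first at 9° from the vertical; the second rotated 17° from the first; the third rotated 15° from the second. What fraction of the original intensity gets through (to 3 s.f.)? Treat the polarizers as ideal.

≈ 0.427 I₀

Unpolarized light through the first polarizer → I₁ = ½ I₀, now polarized at 9°.
I₂ = I₁ cos²(17°) = 0.5 · 0.9145 I₀ = 0.4573 I₀.
I₃ = I₂ cos²(15°) = 0.4573 · 0.933 I₀ = 0.4266 I₀.
Transmitted fraction = 0.4266.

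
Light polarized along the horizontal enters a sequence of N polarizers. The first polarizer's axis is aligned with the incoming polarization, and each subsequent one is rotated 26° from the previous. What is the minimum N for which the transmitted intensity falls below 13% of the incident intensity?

N = 11

First polarizer is aligned with the polarization: full transmission.
Each further stage multiplies by cos²(26°) = 0.8078.
After N polarizers: T = 0.8078^(N−1). Require T < 0.13 ⇒ N−1 > ln(0.13)/ln(0.8078) = 9.56, so N−1 ≥ 10 and N = 11.
Check: N=11 gives T = 0.1184 < 0.13; N=10 gives T = 0.1465.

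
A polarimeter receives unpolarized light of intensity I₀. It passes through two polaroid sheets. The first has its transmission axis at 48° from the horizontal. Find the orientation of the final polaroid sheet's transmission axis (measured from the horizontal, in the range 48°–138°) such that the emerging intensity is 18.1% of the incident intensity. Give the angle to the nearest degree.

θ ≈ 101°

Unpolarized light through the first polarizer → I₁ = ½ I₀, now polarized at 48°.
Need I₂/I₀ = 0.181, so cos²(θ − 48°) = 0.181 / 0.5 = 0.362.
θ − 48° = arccos(√0.362) = 53.0°, giving θ ≈ 48 + 53.0 = 101.0°.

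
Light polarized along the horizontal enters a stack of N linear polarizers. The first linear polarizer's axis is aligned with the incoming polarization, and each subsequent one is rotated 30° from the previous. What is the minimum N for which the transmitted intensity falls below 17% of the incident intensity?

N = 8

First polarizer is aligned with the polarization: full transmission.
Each further stage multiplies by cos²(30°) = 0.75.
After N polarizers: T = 0.75^(N−1). Require T < 0.17 ⇒ N−1 > ln(0.17)/ln(0.75) = 6.16, so N−1 ≥ 7 and N = 8.
Check: N=8 gives T = 0.1335 < 0.17; N=7 gives T = 0.178.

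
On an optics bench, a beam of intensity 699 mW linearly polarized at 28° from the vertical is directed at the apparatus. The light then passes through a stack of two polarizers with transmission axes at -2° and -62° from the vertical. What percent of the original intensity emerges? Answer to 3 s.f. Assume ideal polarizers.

≈ 18.8%

By Malus's law, I₁ = 699 mW · cos²(30°) = 524.3 mW.
I₂ = I₁ · cos²(60°) = 524.3 · 0.25 = 131.1 mW.
That is 18.75% of the incident intensity.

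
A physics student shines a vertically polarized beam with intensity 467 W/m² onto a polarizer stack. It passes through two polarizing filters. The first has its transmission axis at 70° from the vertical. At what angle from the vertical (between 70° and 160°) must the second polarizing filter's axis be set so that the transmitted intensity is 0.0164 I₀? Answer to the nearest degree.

I₁ = I₀ cos²(70° − 0°) = I₀ cos²(70°) = 0.117 I₀.
Need I₂/I₀ = 0.0164, so cos²(θ − 70°) = 0.0164 / 0.117 = 0.1402.
θ − 70° = arccos(√0.1402) = 68.0°, giving θ ≈ 70 + 68.0 = 138.0°.

θ ≈ 138°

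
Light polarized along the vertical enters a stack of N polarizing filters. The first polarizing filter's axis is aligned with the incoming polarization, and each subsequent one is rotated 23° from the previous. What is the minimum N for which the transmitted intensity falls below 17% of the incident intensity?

N = 12

First polarizer is aligned with the polarization: full transmission.
Each further stage multiplies by cos²(23°) = 0.8473.
After N polarizers: T = 0.8473^(N−1). Require T < 0.17 ⇒ N−1 > ln(0.17)/ln(0.8473) = 10.70, so N−1 ≥ 11 and N = 12.
Check: N=12 gives T = 0.1616 < 0.17; N=11 gives T = 0.1908.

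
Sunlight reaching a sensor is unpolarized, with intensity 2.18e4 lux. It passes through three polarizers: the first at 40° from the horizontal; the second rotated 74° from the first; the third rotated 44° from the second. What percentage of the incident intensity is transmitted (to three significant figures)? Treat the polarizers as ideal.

Unpolarized light through the first polarizer → I₁ = 2.18e4 lux/2 = 1.09e+04 lux, polarized at 40°.
I₂ = I₁ · cos²(74°) = 1.09e+04 · 0.07598 = 828.1 lux.
I₃ = I₂ · cos²(44°) = 828.1 · 0.5174 = 428.5 lux.
That is 1.966% of the incident intensity.

≈ 1.97%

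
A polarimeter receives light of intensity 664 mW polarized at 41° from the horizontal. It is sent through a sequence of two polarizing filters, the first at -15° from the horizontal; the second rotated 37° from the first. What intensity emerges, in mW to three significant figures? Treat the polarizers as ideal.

By Malus's law, I₁ = 664 mW · cos²(56°) = 207.6 mW.
I₂ = I₁ · cos²(37°) = 207.6 · 0.6378 = 132.4 mW.

I ≈ 132 mW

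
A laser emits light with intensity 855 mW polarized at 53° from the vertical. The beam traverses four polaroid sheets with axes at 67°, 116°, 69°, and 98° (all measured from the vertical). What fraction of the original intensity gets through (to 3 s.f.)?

I₁ = 855 mW · cos²(14°) = 805 mW.
I₂ = I₁ · cos²(49°) = 805 · 0.4304 = 346.5 mW.
I₃ = I₂ · cos²(47°) = 346.5 · 0.4651 = 161.1 mW.
I₄ = I₃ · cos²(29°) = 161.1 · 0.765 = 123.3 mW.
Transmitted fraction = 0.1442.

I/I₀ ≈ 0.144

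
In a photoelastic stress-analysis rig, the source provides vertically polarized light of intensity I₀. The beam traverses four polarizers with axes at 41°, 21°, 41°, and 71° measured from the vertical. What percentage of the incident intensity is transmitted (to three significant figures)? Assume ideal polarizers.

I₁ = I₀ cos²(41° − 0°) = I₀ cos²(41°) = 0.5696 I₀.
I₂ = I₁ cos²(21° − 41°) = 0.5696 I₀ · cos²(20°) = 0.503 I₀.
I₃ = I₂ cos²(41° − 21°) = 0.503 I₀ · cos²(20°) = 0.4441 I₀.
I₄ = I₃ cos²(71° − 41°) = 0.4441 I₀ · cos²(30°) = 0.3331 I₀.
That is 33.31% of the incident intensity.

≈ 33.3%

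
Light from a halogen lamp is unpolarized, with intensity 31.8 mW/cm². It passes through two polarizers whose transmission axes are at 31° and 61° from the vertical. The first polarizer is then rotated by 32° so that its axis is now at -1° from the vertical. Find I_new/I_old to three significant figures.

I_new/I_old ≈ 0.294

Before rotation:
Unpolarized light through the first polarizer → I₁ = ½ I₀, now polarized at 31°.
I₂ = I₁ cos²(61° − 31°) = 0.5 I₀ · cos²(30°) = 0.375 I₀.
After rotation:
Unpolarized light through the first polarizer → I₁ = ½ I₀, now polarized at -1°.
I₂ = I₁ cos²(61° + 1°) = 0.5 I₀ · cos²(62°) = 0.1102 I₀.
Ratio = 0.1102 / 0.375 = 0.2939.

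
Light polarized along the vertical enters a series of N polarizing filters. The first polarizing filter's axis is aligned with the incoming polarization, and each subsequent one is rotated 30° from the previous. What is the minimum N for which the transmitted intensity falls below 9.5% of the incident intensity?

N = 10

First polarizer is aligned with the polarization: full transmission.
Each further stage multiplies by cos²(30°) = 0.75.
After N polarizers: T = 0.75^(N−1). Require T < 0.095 ⇒ N−1 > ln(0.095)/ln(0.75) = 8.18, so N−1 ≥ 9 and N = 10.
Check: N=10 gives T = 0.07508 < 0.095; N=9 gives T = 0.1001.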